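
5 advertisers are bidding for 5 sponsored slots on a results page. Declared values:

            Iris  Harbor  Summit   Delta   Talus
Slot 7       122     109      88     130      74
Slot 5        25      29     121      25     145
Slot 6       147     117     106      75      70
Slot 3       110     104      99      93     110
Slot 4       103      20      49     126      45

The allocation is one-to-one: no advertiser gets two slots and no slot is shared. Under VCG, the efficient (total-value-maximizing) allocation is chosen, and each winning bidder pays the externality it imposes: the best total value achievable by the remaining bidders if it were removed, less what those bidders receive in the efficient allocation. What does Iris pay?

Iris pays $12.

Efficient allocation: Iris→Slot 6 ($147), Harbor→Slot 7 ($109), Summit→Slot 3 ($99), Delta→Slot 4 ($126), Talus→Slot 5 ($145); total welfare W = $626.
Iris receives Slot 6 at value $147, so the others get W − 147 = $479.
Without Iris: best allocation of the remaining 4 bidders over all 5 slots is Harbor→Slot 6 ($117), Summit→Slot 3 ($99), Delta→Slot 7 ($130), Talus→Slot 5 ($145), total $491.
VCG payment = (others' best without Iris) − (others' welfare with Iris) = 491 − 479 = $12.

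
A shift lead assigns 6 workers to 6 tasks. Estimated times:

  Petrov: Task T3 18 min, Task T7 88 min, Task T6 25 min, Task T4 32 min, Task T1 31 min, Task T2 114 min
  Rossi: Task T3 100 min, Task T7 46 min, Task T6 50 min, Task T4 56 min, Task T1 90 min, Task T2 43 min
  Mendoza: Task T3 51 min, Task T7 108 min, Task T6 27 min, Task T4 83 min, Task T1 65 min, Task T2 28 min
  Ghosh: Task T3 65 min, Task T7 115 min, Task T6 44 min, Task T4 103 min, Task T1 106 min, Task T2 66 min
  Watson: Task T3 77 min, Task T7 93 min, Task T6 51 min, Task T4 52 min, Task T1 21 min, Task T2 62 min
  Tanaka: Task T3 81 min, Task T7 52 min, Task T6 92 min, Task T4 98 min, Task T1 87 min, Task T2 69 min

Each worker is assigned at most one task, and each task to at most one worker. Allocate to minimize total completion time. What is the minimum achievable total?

Minimum total: 219 min

Treat this as an assignment problem: match each worker to one task.
Optimal: Petrov→Task T3 (18 min), Rossi→Task T4 (56 min), Mendoza→Task T2 (28 min), Ghosh→Task T6 (44 min), Watson→Task T1 (21 min), Tanaka→Task T7 (52 min) — total 18+56+28+44+21+52 = 219 min.
Checked against all permutations: 219 min is optimal.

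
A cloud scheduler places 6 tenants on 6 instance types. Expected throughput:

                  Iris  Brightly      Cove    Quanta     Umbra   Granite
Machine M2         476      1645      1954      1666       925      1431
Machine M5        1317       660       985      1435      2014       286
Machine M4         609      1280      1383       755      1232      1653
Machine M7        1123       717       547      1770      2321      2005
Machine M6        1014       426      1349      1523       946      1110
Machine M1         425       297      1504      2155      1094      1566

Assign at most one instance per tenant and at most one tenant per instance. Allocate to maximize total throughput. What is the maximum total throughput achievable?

Optimal: Iris→Machine M5 (1317 ops/s), Brightly→Machine M2 (1645 ops/s), Cove→Machine M6 (1349 ops/s), Quanta→Machine M1 (2155 ops/s), Umbra→Machine M7 (2321 ops/s), Granite→Machine M4 (1653 ops/s) — total 1317+1645+1349+2155+2321+1653 = 10440 ops/s.
Next-best assignment: Iris→Machine M6, Brightly→Machine M4, Cove→Machine M2, Quanta→Machine M1, Umbra→Machine M5, Granite→Machine M7 = 10422 ops/s.
Swapping Iris↔Umbra (Iris→Machine M7 1123 ops/s, Umbra→Machine M5 2014 ops/s) loses 501.
No other one-to-one assignment exceeds 10440 ops/s.

Maximum total: 10440 ops/s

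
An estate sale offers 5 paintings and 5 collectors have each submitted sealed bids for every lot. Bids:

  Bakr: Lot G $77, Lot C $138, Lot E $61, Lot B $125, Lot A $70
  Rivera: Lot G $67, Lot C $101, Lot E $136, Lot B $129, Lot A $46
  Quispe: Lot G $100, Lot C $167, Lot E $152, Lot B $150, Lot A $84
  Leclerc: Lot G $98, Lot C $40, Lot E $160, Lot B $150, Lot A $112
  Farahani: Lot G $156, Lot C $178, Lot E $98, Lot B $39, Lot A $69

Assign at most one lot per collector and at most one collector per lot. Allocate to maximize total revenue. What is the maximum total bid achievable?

Max total: $696

Optimal: Bakr→Lot B ($125), Rivera→Lot E ($136), Quispe→Lot C ($167), Leclerc→Lot A ($112), Farahani→Lot G ($156) — total 125+136+167+112+156 = $696.
Max-entry greedy (repeatedly take the single best remaining cell) gives $611, worse by 85.
Every other assignment is strictly worse.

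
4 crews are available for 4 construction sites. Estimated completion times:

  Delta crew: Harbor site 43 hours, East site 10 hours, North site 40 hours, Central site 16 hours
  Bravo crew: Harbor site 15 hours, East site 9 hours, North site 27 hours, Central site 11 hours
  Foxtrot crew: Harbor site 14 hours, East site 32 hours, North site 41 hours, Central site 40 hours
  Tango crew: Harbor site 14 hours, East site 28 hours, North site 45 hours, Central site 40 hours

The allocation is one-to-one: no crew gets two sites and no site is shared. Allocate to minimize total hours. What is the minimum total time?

Minimum total: 76 hours

This is the linear assignment problem.
Optimal: Delta crew→East site (10 hours), Bravo crew→Central site (11 hours), Foxtrot crew→North site (41 hours), Tango crew→Harbor site (14 hours) — total 10+11+41+14 = 76 hours.
Row-greedy (each crew in turn takes its cheapest remaining site) gives 80 hours, worse by 4.
Swapping Tango crew↔Delta crew (Tango crew→East site 28 hours, Delta crew→Harbor site 43 hours) adds 47.
No other one-to-one assignment undercuts 76 hours.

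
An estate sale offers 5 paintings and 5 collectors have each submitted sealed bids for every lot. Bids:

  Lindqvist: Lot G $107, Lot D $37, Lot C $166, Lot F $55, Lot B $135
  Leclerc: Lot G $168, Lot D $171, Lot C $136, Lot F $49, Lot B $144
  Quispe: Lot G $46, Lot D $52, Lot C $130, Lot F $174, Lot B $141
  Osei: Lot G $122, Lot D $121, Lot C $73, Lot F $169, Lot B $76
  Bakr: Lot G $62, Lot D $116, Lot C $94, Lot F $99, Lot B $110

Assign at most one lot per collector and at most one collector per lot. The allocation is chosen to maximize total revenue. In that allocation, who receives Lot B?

Quispe receives Lot B.

This is the linear assignment problem.
Optimal: Lindqvist→Lot C ($166), Leclerc→Lot G ($168), Quispe→Lot B ($141), Osei→Lot F ($169), Bakr→Lot D ($116) — total 166+168+141+169+116 = $760.
Column-greedy (each lot in turn goes to its best remaining collector) gives $739, worse by 21.
Swapping Quispe↔Lindqvist (Quispe→Lot C $130, Lindqvist→Lot B $135) loses 42.
Quispe's own top lot is Lot F ($174), but forcing Quispe→Lot F and reassigning the rest optimally gives only $743 — worse by 17.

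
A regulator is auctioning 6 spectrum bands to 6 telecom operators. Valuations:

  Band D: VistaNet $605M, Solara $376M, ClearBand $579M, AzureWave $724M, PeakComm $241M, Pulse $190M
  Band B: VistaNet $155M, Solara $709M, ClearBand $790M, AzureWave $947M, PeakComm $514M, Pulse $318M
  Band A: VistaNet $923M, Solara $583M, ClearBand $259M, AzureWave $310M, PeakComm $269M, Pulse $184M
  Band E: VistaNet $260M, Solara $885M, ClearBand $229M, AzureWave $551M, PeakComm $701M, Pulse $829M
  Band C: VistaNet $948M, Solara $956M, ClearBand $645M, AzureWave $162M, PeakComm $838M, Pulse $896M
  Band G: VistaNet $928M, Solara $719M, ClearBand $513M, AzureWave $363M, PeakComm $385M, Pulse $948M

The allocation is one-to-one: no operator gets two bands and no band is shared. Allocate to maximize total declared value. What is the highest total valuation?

Optimal: VistaNet→Band A ($923M), Solara→Band E ($885M), ClearBand→Band D ($579M), AzureWave→Band B ($947M), PeakComm→Band C ($838M), Pulse→Band G ($948M) — total 923+885+579+947+838+948 = $5120M.
Row-greedy (each operator in turn takes its best remaining band) gives $3916M, worse by 1204.
Swapping AzureWave↔VistaNet (AzureWave→Band A $310M, VistaNet→Band B $155M) loses 1405.

Maximum total: $5120M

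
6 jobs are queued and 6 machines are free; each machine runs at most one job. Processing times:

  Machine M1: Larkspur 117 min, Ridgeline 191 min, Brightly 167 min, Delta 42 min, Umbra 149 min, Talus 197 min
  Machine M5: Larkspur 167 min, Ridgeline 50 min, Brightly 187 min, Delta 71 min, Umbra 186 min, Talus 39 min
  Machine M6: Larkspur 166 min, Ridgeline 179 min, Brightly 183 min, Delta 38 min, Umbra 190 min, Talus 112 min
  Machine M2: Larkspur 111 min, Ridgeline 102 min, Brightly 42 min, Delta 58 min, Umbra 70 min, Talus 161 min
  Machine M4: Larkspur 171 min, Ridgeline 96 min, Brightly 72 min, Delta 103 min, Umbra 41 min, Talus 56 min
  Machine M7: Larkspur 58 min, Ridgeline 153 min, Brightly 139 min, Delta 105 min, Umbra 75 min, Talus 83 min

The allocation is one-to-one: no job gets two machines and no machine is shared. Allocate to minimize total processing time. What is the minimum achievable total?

Min total: 345 min

Optimal: Larkspur→Machine M7 (58 min), Ridgeline→Machine M5 (50 min), Brightly→Machine M2 (42 min), Delta→Machine M1 (42 min), Umbra→Machine M4 (41 min), Talus→Machine M6 (112 min) — total 58+50+42+42+41+112 = 345 min.
Swapping Umbra↔Brightly (Umbra→Machine M2 70 min, Brightly→Machine M4 72 min) adds 59.
Every other assignment is strictly worse.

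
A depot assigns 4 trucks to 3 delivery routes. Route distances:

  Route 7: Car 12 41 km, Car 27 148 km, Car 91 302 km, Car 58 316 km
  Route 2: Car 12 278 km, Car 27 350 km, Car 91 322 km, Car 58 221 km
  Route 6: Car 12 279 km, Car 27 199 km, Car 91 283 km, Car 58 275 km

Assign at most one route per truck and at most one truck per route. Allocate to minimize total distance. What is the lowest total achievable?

This is the linear assignment problem.
Optimal: Car 12→Route 7 (41 km), Car 58→Route 2 (221 km), Car 27→Route 6 (199 km) — total 41+221+199 = 461 km.
Row-greedy (each truck in turn takes its cheapest remaining route) gives 562 km, worse by 101.
Next-best assignment: Car 12→Route 7, Car 58→Route 2, Car 91→Route 6 = 545 km.
Every other assignment is strictly worse.

Minimum total: 461 km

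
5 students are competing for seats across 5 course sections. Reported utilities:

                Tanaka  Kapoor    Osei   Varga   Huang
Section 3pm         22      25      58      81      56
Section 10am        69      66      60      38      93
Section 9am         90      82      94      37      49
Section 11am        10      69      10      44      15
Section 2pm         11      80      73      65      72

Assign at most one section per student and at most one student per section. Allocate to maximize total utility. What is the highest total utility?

Treat this as an assignment problem: match each student to one section.
Optimal: Tanaka→Section 9am (90 points), Kapoor→Section 11am (69 points), Osei→Section 2pm (73 points), Varga→Section 3pm (81 points), Huang→Section 10am (93 points) — total 90+69+73+81+93 = 406 points.
Column-greedy (each section in turn goes to its best remaining student) gives 348 points, worse by 58.
Swapping Huang↔Kapoor (Huang→Section 11am 15 points, Kapoor→Section 10am 66 points) loses 81.
No other one-to-one assignment exceeds 406 points.

Max total: 406 points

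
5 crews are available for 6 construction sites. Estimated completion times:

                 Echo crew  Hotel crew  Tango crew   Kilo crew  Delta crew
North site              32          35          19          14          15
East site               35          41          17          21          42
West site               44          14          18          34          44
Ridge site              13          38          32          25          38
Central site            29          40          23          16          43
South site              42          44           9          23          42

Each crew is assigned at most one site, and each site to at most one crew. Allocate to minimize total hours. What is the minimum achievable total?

Minimum total: 67 hours

This is the linear assignment problem.
Optimal: Echo crew→Ridge site (13 hours), Hotel crew→West site (14 hours), Tango crew→South site (9 hours), Kilo crew→Central site (16 hours), Delta crew→North site (15 hours) — total 13+14+9+16+15 = 67 hours.
Column-greedy (each site in turn goes to its cheapest remaining crew) gives 101 hours, worse by 34.
Every other assignment is strictly worse.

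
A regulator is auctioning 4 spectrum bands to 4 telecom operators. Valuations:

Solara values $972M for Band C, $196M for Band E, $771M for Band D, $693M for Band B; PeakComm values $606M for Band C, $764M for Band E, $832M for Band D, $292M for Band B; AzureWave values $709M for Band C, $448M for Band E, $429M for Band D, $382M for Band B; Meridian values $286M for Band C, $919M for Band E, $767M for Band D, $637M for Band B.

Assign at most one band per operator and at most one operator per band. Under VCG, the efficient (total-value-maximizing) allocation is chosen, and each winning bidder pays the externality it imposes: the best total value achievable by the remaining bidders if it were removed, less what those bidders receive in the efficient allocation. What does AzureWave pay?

AzureWave pays $279M.

Efficient allocation: Solara→Band B ($693M), PeakComm→Band D ($832M), AzureWave→Band C ($709M), Meridian→Band E ($919M); total welfare W = $3153M.
AzureWave receives Band C at value $709M, so the others get W − 709 = $2444M.
Without AzureWave: best allocation of the remaining 3 bidders over all 4 bands is Solara→Band C ($972M), PeakComm→Band D ($832M), Meridian→Band E ($919M), total $2723M.
VCG payment = (others' best without AzureWave) − (others' welfare with AzureWave) = 2723 − 2444 = $279M.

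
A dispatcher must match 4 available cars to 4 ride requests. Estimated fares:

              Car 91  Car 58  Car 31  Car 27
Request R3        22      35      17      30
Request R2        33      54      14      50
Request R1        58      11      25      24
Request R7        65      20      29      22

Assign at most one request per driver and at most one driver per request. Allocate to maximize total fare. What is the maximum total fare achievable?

Max total: $175

This is the linear assignment problem.
Optimal: Car 91→Request R7 ($65), Car 58→Request R3 ($35), Car 31→Request R1 ($25), Car 27→Request R2 ($50) — total 65+35+25+50 = $175.
Next-best assignment: Car 91→Request R7, Car 58→Request R2, Car 31→Request R1, Car 27→Request R3 = $174.
Every other assignment is strictly worse.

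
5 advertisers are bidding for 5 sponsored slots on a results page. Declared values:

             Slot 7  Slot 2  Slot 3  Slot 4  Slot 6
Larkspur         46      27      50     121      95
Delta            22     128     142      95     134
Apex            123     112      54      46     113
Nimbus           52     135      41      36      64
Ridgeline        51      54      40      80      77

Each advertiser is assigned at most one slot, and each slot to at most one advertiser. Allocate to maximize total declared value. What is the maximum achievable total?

Maximum total: $598

This is a one-to-one assignment (maximum-weight bipartite matching).
Optimal: Larkspur→Slot 4 ($121), Delta→Slot 3 ($142), Apex→Slot 7 ($123), Nimbus→Slot 2 ($135), Ridgeline→Slot 6 ($77) — total 121+142+123+135+77 = $598.
Every other assignment is strictly worse.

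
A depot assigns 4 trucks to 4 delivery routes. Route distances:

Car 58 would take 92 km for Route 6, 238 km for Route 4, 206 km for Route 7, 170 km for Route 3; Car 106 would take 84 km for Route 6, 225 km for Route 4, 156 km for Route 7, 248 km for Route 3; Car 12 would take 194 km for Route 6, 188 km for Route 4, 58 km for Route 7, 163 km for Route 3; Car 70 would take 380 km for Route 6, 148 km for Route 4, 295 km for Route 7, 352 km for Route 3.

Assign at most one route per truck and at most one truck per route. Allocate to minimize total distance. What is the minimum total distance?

Min total: 460 km

This is the linear assignment problem.
Optimal: Car 58→Route 3 (170 km), Car 106→Route 6 (84 km), Car 12→Route 7 (58 km), Car 70→Route 4 (148 km) — total 170+84+58+148 = 460 km.
Row-greedy (each truck in turn takes its cheapest remaining route) gives 559 km, worse by 99.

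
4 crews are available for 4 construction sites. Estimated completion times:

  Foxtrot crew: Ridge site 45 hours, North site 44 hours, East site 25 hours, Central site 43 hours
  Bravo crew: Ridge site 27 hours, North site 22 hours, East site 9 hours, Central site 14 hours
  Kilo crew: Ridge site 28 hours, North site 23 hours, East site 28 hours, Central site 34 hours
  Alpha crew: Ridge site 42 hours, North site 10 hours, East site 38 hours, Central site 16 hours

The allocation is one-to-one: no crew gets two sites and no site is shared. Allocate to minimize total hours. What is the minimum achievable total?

Min total: 77 hours

This is the linear assignment problem.
Optimal: Foxtrot crew→East site (25 hours), Bravo crew→Central site (14 hours), Kilo crew→Ridge site (28 hours), Alpha crew→North site (10 hours) — total 25+14+28+10 = 77 hours.
Column-greedy (each site in turn goes to its cheapest remaining crew) gives 96 hours, worse by 19.
Next-best assignment: Foxtrot crew→Central site, Bravo crew→East site, Kilo crew→Ridge site, Alpha crew→North site = 90 hours.
Checked against all permutations: 77 hours is optimal.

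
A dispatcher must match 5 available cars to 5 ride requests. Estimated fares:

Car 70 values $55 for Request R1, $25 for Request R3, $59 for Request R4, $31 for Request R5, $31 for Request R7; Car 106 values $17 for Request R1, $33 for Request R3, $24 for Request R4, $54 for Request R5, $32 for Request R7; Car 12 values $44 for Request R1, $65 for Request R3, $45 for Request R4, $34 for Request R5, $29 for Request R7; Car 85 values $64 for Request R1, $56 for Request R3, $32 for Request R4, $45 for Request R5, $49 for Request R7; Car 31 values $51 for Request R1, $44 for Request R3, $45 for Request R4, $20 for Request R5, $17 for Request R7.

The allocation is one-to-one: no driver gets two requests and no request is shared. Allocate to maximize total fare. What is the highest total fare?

Max total: $278

This is the linear assignment problem.
Optimal: Car 70→Request R4 ($59), Car 106→Request R5 ($54), Car 12→Request R3 ($65), Car 85→Request R7 ($49), Car 31→Request R1 ($51) — total 59+54+65+49+51 = $278.
Swapping Car 106↔Car 85 (Car 106→Request R7 $32, Car 85→Request R5 $45) loses 26.
Every other assignment is strictly worse.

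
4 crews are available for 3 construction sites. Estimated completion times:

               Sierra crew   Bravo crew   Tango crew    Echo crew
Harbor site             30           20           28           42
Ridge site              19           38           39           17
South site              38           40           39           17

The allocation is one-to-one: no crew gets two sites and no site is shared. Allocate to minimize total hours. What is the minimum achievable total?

Minimum total: 56 hours

Optimal: Bravo crew→Harbor site (20 hours), Sierra crew→Ridge site (19 hours), Echo crew→South site (17 hours) — total 20+19+17 = 56 hours.
Min-entry greedy (repeatedly take the single cheapest remaining cell) gives 75 hours, worse by 19.
Swapping Sierra crew↔Bravo crew (Sierra crew→Harbor site 30 hours, Bravo crew→Ridge site 38 hours) adds 29.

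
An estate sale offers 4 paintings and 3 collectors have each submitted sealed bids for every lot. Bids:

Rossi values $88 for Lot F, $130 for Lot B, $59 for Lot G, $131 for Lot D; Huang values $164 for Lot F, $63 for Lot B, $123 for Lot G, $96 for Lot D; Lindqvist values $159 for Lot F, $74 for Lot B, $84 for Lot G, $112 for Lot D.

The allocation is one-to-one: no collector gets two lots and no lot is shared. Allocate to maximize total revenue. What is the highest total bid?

Maximum total: $413

Optimal: Rossi→Lot D ($131), Huang→Lot G ($123), Lindqvist→Lot F ($159) — total 131+123+159 = $413.
Max-entry greedy (repeatedly take the single best remaining cell) gives $379, worse by 34.
Swapping Huang↔Rossi (Huang→Lot D $96, Rossi→Lot G $59) loses 99.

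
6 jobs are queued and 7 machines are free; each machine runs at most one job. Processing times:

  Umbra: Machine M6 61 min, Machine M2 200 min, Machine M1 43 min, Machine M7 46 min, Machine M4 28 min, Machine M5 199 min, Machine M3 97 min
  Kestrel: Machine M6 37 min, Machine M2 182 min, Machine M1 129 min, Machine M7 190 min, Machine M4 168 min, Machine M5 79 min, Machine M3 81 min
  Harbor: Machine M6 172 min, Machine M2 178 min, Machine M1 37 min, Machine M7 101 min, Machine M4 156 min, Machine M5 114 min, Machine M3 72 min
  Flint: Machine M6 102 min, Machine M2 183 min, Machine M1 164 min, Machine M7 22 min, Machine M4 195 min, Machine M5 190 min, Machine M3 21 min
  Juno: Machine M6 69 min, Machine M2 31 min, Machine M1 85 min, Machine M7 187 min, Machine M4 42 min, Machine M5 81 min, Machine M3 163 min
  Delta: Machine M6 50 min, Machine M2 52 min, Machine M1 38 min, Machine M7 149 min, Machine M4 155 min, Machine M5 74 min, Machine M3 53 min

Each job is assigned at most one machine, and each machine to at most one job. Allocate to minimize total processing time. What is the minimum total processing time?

Treat this as an assignment problem: match each job to one machine.
Optimal: Umbra→Machine M4 (28 min), Kestrel→Machine M6 (37 min), Harbor→Machine M1 (37 min), Flint→Machine M7 (22 min), Juno→Machine M2 (31 min), Delta→Machine M3 (53 min) — total 28+37+37+22+31+53 = 208 min.
Min-entry greedy (repeatedly take the single cheapest remaining cell) gives 228 min, worse by 20.
Next-best assignment: Umbra→Machine M4, Kestrel→Machine M6, Harbor→Machine M1, Flint→Machine M3, Juno→Machine M2, Delta→Machine M5 = 228 min.

Min total: 208 min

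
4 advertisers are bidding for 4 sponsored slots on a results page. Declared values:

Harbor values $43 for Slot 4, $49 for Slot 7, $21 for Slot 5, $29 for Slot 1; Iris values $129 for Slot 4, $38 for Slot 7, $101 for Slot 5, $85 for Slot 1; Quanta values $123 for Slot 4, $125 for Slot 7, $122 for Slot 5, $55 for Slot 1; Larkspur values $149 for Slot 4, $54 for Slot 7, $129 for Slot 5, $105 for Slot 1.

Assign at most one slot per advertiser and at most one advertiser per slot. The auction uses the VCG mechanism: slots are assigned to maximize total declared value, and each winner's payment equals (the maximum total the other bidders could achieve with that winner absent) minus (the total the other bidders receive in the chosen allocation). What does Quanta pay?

Efficient allocation: Harbor→Slot 1 ($29), Iris→Slot 4 ($129), Quanta→Slot 7 ($125), Larkspur→Slot 5 ($129); total welfare W = $412.
Quanta receives Slot 7 at value $125, so the others get W − 125 = $287.
Without Quanta: best allocation of the remaining 3 bidders over all 4 slots is Harbor→Slot 7 ($49), Iris→Slot 4 ($129), Larkspur→Slot 5 ($129), total $307.
VCG payment = (others' best without Quanta) − (others' welfare with Quanta) = 307 − 287 = $20.

Quanta pays $20.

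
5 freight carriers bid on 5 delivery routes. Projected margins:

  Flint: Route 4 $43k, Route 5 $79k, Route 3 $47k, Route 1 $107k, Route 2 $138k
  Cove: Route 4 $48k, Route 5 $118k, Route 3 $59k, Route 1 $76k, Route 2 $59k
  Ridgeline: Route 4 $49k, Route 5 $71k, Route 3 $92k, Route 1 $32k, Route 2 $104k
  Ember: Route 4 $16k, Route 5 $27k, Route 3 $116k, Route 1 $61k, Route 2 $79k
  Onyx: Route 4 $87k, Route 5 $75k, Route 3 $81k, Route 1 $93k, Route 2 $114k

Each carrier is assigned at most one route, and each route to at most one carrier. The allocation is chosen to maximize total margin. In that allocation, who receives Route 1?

Flint receives Route 1.

Treat this as an assignment problem: match each carrier to one route.
Optimal: Flint→Route 1 ($107k), Cove→Route 5 ($118k), Ridgeline→Route 2 ($104k), Ember→Route 3 ($116k), Onyx→Route 4 ($87k) — total 107+118+104+116+87 = $532k.
Flint's own top route is Route 2 ($138k), but forcing Flint→Route 2 and reassigning the rest optimally gives only $514k — worse by 18.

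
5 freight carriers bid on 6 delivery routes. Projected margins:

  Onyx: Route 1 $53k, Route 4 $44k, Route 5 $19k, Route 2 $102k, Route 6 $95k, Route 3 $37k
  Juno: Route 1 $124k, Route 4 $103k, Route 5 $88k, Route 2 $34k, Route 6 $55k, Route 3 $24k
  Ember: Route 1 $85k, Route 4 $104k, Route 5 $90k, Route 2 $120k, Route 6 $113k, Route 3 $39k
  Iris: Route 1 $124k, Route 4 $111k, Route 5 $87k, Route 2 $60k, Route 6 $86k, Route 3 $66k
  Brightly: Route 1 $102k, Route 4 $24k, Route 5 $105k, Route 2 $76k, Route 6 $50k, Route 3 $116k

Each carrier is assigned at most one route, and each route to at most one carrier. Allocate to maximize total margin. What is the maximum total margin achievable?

Treat this as an assignment problem: match each carrier to one route.
Optimal: Onyx→Route 2 ($102k), Juno→Route 1 ($124k), Ember→Route 6 ($113k), Iris→Route 4 ($111k), Brightly→Route 3 ($116k) — total 102+124+113+111+116 = $566k.
Column-greedy (each route in turn goes to its best remaining carrier) gives $555k, worse by 11.
Checked against all permutations: $566k is optimal.

Max total: $566k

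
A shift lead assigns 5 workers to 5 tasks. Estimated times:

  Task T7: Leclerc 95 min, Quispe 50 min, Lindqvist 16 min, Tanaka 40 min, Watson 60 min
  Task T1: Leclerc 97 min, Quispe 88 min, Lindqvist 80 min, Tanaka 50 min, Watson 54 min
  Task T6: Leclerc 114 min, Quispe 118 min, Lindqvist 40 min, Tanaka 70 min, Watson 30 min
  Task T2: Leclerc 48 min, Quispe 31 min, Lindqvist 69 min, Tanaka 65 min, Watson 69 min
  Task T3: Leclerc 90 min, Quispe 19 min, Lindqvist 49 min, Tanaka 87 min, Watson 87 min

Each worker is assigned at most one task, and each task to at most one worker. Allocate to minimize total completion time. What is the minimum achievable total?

Min total: 163 min

This is the linear assignment problem.
Optimal: Leclerc→Task T2 (48 min), Quispe→Task T3 (19 min), Lindqvist→Task T7 (16 min), Tanaka→Task T1 (50 min), Watson→Task T6 (30 min) — total 48+19+16+50+30 = 163 min.
Column-greedy (each task in turn goes to its cheapest remaining worker) gives 217 min, worse by 54.
Next-best assignment: Leclerc→Task T2, Quispe→Task T3, Lindqvist→Task T6, Tanaka→Task T7, Watson→Task T1 = 201 min.
Checked against all permutations: 163 min is optimal.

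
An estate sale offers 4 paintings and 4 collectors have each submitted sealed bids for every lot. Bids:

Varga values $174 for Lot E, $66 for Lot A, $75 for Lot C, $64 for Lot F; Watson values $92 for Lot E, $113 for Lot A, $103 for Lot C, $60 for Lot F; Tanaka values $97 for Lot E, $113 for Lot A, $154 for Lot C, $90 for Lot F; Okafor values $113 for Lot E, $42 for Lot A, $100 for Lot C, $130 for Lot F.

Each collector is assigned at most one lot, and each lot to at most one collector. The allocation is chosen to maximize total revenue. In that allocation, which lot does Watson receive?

Watson receives Lot A.

This is the linear assignment problem.
Optimal: Varga→Lot E ($174), Watson→Lot A ($113), Tanaka→Lot C ($154), Okafor→Lot F ($130) — total 174+113+154+130 = $571.
Swapping Varga↔Okafor (Varga→Lot F $64, Okafor→Lot E $113) loses 127.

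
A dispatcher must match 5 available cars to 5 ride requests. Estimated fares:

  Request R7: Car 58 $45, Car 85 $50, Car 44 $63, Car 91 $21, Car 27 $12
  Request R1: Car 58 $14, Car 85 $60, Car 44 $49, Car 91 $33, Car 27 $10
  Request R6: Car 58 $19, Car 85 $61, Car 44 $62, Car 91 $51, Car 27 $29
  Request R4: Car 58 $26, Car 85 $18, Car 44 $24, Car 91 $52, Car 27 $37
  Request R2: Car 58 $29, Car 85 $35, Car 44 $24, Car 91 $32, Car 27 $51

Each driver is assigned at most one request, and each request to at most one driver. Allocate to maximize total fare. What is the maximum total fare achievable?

Treat this as an assignment problem: match each driver to one request.
Optimal: Car 58→Request R7 ($45), Car 85→Request R1 ($60), Car 44→Request R6 ($62), Car 91→Request R4 ($52), Car 27→Request R2 ($51) — total 45+60+62+52+51 = $270.
Row-greedy (each driver in turn takes its best remaining request) gives $258, worse by 12.
Checked against all permutations: $270 is optimal.

Max total: $270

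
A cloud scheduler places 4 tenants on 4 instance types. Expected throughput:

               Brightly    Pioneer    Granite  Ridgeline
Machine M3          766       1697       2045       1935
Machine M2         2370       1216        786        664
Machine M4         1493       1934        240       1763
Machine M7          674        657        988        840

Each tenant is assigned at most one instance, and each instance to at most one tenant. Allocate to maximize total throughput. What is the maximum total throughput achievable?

This is a one-to-one assignment (maximum-weight bipartite matching).
Optimal: Brightly→Machine M2 (2370 ops/s), Pioneer→Machine M4 (1934 ops/s), Granite→Machine M7 (988 ops/s), Ridgeline→Machine M3 (1935 ops/s) — total 2370+1934+988+1935 = 7227 ops/s.
Max-entry greedy (repeatedly take the single best remaining cell) gives 7189 ops/s, worse by 38.

Max total: 7227 ops/s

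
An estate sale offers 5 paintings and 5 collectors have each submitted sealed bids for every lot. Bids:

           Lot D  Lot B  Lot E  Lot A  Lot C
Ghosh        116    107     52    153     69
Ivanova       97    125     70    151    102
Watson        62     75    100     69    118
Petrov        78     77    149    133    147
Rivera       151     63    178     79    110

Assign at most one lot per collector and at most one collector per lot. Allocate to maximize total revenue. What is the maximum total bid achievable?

Optimal: Ghosh→Lot A ($153), Ivanova→Lot B ($125), Watson→Lot C ($118), Petrov→Lot E ($149), Rivera→Lot D ($151) — total 153+125+118+149+151 = $696.
Max-entry greedy (repeatedly take the single best remaining cell) gives $665, worse by 31.
Every other assignment is strictly worse.

Max total: $696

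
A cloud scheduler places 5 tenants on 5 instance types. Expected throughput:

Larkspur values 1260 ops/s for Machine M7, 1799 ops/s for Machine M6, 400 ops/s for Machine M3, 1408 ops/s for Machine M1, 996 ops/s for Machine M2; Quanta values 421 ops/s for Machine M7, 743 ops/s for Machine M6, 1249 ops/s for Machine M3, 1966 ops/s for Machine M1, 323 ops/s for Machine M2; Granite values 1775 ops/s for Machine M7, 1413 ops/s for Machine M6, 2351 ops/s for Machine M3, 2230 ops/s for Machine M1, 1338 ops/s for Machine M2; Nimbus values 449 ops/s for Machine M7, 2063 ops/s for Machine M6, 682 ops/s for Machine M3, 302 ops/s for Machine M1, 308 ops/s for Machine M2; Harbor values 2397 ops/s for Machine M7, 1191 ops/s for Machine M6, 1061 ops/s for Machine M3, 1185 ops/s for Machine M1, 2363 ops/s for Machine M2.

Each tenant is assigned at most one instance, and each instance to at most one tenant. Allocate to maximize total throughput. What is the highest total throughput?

Max total: 10003 ops/s

Optimal: Larkspur→Machine M7 (1260 ops/s), Quanta→Machine M1 (1966 ops/s), Granite→Machine M3 (2351 ops/s), Nimbus→Machine M6 (2063 ops/s), Harbor→Machine M2 (2363 ops/s) — total 1260+1966+2351+2063+2363 = 10003 ops/s.
Max-entry greedy (repeatedly take the single best remaining cell) gives 9773 ops/s, worse by 230.
Next-best assignment: Larkspur→Machine M2, Quanta→Machine M1, Granite→Machine M3, Nimbus→Machine M6, Harbor→Machine M7 = 9773 ops/s.
Swapping Granite↔Quanta (Granite→Machine M1 2230 ops/s, Quanta→Machine M3 1249 ops/s) loses 838.
Checked against all permutations: 10003 ops/s is optimal.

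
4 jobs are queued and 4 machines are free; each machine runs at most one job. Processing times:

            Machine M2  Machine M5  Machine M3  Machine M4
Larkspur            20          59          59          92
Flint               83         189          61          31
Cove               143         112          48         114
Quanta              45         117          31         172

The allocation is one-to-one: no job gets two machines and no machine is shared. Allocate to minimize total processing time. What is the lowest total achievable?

Min total: 183 min

Optimal: Larkspur→Machine M5 (59 min), Flint→Machine M4 (31 min), Cove→Machine M3 (48 min), Quanta→Machine M2 (45 min) — total 59+31+48+45 = 183 min.
Min-entry greedy (repeatedly take the single cheapest remaining cell) gives 194 min, worse by 11.
Swapping Quanta↔Larkspur (Quanta→Machine M5 117 min, Larkspur→Machine M2 20 min) adds 33.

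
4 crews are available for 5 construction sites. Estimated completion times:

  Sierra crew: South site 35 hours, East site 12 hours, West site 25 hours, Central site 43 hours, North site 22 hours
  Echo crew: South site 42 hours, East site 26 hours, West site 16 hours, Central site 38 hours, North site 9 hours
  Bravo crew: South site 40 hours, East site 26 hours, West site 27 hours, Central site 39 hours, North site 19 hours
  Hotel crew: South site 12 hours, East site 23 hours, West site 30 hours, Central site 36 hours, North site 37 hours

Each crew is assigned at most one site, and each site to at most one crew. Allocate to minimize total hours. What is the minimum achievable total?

Minimum total: 59 hours

Optimal: Sierra crew→East site (12 hours), Echo crew→West site (16 hours), Bravo crew→North site (19 hours), Hotel crew→South site (12 hours) — total 12+16+19+12 = 59 hours.
Row-greedy (each crew in turn takes its cheapest remaining site) gives 60 hours, worse by 1.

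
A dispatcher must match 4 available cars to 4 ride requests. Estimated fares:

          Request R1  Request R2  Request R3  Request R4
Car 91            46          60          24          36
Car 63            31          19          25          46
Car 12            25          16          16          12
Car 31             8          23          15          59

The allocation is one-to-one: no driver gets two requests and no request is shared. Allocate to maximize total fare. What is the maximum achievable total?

Maximum total: $169

Optimal: Car 91→Request R2 ($60), Car 63→Request R3 ($25), Car 12→Request R1 ($25), Car 31→Request R4 ($59) — total 60+25+25+59 = $169.
Row-greedy (each driver in turn takes its best remaining request) gives $146, worse by 23.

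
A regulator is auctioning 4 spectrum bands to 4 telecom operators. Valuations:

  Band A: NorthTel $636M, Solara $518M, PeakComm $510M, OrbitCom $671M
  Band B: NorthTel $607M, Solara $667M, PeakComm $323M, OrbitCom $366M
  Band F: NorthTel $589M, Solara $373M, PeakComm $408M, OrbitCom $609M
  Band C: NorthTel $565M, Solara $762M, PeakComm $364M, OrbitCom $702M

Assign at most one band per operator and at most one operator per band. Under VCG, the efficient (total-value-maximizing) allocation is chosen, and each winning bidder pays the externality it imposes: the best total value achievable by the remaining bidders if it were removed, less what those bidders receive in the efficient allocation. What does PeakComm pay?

Efficient allocation: NorthTel→Band B ($607M), Solara→Band C ($762M), PeakComm→Band A ($510M), OrbitCom→Band F ($609M); total welfare W = $2488M.
PeakComm receives Band A at value $510M, so the others get W − 510 = $1978M.
Without PeakComm: best allocation of the remaining 3 bidders over all 4 bands is NorthTel→Band B ($607M), Solara→Band C ($762M), OrbitCom→Band A ($671M), total $2040M.
VCG payment = (others' best without PeakComm) − (others' welfare with PeakComm) = 2040 − 1978 = $62M.

PeakComm pays $62M.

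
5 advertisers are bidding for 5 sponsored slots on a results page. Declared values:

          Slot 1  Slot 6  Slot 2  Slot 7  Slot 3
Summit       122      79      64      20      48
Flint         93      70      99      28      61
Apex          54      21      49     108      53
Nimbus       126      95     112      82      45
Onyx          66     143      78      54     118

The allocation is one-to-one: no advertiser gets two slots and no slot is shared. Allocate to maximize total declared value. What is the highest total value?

Max total: $546

Optimal: Summit→Slot 1 ($122), Flint→Slot 3 ($61), Apex→Slot 7 ($108), Nimbus→Slot 2 ($112), Onyx→Slot 6 ($143) — total 122+61+108+112+143 = $546.
Max-entry greedy (repeatedly take the single best remaining cell) gives $524, worse by 22.
Swapping Nimbus↔Onyx (Nimbus→Slot 6 $95, Onyx→Slot 2 $78) loses 82.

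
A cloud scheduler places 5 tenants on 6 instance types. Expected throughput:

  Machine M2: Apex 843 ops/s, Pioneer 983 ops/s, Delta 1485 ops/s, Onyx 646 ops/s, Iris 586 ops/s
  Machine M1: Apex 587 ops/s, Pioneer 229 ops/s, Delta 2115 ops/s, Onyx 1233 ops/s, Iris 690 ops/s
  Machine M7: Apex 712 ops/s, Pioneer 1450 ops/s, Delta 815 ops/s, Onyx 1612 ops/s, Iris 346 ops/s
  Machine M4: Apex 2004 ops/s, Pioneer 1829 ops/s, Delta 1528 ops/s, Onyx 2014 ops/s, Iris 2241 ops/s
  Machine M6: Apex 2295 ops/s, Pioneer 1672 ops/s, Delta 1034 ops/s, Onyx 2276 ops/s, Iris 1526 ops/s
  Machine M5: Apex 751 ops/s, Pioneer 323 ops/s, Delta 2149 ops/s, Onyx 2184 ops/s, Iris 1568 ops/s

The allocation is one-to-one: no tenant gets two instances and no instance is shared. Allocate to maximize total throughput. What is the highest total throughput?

This is a one-to-one assignment (maximum-weight bipartite matching).
Optimal: Apex→Machine M6 (2295 ops/s), Pioneer→Machine M7 (1450 ops/s), Delta→Machine M1 (2115 ops/s), Onyx→Machine M5 (2184 ops/s), Iris→Machine M4 (2241 ops/s) — total 2295+1450+2115+2184+2241 = 10285 ops/s.
Row-greedy (each tenant in turn takes its best remaining instance) gives 8575 ops/s, worse by 1710.
Next-best assignment: Apex→Machine M6, Pioneer→Machine M2, Delta→Machine M1, Onyx→Machine M5, Iris→Machine M4 = 9818 ops/s.

Maximum total: 10285 ops/s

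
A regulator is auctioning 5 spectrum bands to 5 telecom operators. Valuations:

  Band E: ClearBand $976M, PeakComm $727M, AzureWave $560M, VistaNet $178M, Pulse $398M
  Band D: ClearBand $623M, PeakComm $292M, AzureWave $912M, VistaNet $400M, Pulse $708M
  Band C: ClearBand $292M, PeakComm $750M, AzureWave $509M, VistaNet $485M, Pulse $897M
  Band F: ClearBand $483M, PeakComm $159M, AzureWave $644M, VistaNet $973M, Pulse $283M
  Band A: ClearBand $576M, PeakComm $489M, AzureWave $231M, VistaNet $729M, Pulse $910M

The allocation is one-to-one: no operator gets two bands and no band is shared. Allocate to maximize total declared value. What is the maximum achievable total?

Max total: $4521M

This is the linear assignment problem.
Optimal: ClearBand→Band E ($976M), PeakComm→Band C ($750M), AzureWave→Band D ($912M), VistaNet→Band F ($973M), Pulse→Band A ($910M) — total 976+750+912+973+910 = $4521M.
Next-best assignment: ClearBand→Band E, PeakComm→Band A, AzureWave→Band D, VistaNet→Band F, Pulse→Band C = $4247M.
Checked against all permutations: $4521M is optimal.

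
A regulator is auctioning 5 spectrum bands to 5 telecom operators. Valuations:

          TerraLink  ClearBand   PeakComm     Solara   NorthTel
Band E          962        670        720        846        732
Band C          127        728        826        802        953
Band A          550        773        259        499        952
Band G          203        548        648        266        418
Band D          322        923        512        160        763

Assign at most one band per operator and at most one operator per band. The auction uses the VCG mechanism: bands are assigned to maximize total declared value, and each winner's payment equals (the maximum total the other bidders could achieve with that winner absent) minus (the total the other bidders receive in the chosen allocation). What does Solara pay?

Solara pays $178M.

Efficient allocation: TerraLink→Band E ($962M), ClearBand→Band D ($923M), PeakComm→Band G ($648M), Solara→Band C ($802M), NorthTel→Band A ($952M); total welfare W = $4287M.
Solara receives Band C at value $802M, so the others get W − 802 = $3485M.
Without Solara: best allocation of the remaining 4 bidders over all 5 bands is TerraLink→Band E ($962M), ClearBand→Band D ($923M), PeakComm→Band C ($826M), NorthTel→Band A ($952M), total $3663M.
VCG payment = (others' best without Solara) − (others' welfare with Solara) = 3663 − 3485 = $178M.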